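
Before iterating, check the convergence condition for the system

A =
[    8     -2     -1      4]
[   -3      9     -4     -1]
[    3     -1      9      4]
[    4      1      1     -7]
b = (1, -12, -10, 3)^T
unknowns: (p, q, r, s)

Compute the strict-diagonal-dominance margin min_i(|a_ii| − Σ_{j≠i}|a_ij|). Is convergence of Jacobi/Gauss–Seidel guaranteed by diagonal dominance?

row 1: |8| − (2+1+4) = 1
row 2: |9| − (3+4+1) = 1
row 3: |9| − (3+1+4) = 1
row 4: |-7| − (4+1+1) = 1
minimum over rows = 1 → strictly diagonally dominant (convergence guaranteed)

1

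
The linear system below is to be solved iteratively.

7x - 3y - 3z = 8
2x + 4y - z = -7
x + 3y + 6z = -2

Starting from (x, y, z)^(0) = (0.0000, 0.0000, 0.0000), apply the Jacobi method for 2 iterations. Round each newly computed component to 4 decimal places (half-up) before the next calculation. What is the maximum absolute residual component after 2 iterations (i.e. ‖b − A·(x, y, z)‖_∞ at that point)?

Iteration 1:
  x = (8 - (-3)·0.0000 - (-3)·0.0000) / (7) = 1.1429
  y = (-7 - (2)·0.0000 - (-1)·0.0000) / (4) = -1.7500
  z = (-2 - (1)·0.0000 - (3)·0.0000) / (6) = -0.3333
Iteration 2:
  x = (8 - (-3)·-1.7500 - (-3)·-0.3333) / (7) = 0.2500
  y = (-7 - (2)·1.1429 - (-1)·-0.3333) / (4) = -2.4048
  z = (-2 - (1)·1.1429 - (3)·-1.7500) / (6) = 0.3512
Residual b − A·x = (0.0892, 2.4704, 2.8572); ∞-norm = 2.8572

2.8572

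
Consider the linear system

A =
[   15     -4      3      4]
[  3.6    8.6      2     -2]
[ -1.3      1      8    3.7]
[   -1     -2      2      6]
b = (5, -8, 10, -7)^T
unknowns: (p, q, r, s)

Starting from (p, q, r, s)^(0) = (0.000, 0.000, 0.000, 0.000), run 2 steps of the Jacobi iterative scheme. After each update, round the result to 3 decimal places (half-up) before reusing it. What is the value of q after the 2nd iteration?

Iteration 1:
  p = (5 - (-4)·0.000 - (3)·0.000 - (4)·0.000) / (15) = 0.333
  q = (-8 - (3.6)·0.000 - (2)·0.000 - (-2)·0.000) / (8.6) = -0.930
  r = (10 - (-1.3)·0.000 - (1)·0.000 - (3.7)·0.000) / (8) = 1.250
  s = (-7 - (-1)·0.000 - (-2)·0.000 - (2)·0.000) / (6) = -1.167
Iteration 2:
  p = (5 - (-4)·-0.930 - (3)·1.250 - (4)·-1.167) / (15) = 0.147
  q = (-8 - (3.6)·0.333 - (2)·1.250 - (-2)·-1.167) / (8.6) = -1.632
  r = (10 - (-1.3)·0.333 - (1)·-0.930 - (3.7)·-1.167) / (8) = 1.960
  s = (-7 - (-1)·0.333 - (-2)·-0.930 - (2)·1.250) / (6) = -1.838

-1.632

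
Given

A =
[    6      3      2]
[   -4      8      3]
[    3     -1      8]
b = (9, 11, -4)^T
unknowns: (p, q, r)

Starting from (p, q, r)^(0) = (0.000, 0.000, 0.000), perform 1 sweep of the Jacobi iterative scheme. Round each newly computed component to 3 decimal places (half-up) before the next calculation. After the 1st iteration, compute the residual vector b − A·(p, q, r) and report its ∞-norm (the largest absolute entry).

Iteration 1:
  p = (9 - (3)·0.000 - (2)·0.000) / (6) = 1.500
  q = (11 - (-4)·0.000 - (3)·0.000) / (8) = 1.375
  r = (-4 - (3)·0.000 - (-1)·0.000) / (8) = -0.500
Residual b − A·x = (-3.125, 7.500, -3.125); ∞-norm = 7.500

7.500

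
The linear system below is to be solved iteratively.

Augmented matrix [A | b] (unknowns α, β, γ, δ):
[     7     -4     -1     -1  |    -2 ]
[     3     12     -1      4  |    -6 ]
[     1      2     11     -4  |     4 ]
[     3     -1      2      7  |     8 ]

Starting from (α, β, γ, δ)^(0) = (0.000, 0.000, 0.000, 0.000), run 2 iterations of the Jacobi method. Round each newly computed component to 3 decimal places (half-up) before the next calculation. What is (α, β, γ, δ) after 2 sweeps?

(-0.356, -0.779, 0.896, 1.090)

Iteration 1:
  α = (-2 - (-4)·0.000 - (-1)·0.000 - (-1)·0.000) / (7) = -0.286
  β = (-6 - (3)·0.000 - (-1)·0.000 - (4)·0.000) / (12) = -0.500
  γ = (4 - (1)·0.000 - (2)·0.000 - (-4)·0.000) / (11) = 0.364
  δ = (8 - (3)·0.000 - (-1)·0.000 - (2)·0.000) / (7) = 1.143
Iteration 2:
  α = (-2 - (-4)·-0.500 - (-1)·0.364 - (-1)·1.143) / (7) = -0.356
  β = (-6 - (3)·-0.286 - (-1)·0.364 - (4)·1.143) / (12) = -0.779
  γ = (4 - (1)·-0.286 - (2)·-0.500 - (-4)·1.143) / (11) = 0.896
  δ = (8 - (3)·-0.286 - (-1)·-0.500 - (2)·0.364) / (7) = 1.090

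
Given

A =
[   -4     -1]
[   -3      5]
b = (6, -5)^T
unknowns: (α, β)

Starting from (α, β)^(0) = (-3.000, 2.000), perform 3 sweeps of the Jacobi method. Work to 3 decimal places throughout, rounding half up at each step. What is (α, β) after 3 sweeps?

Iteration 1:
  α = (6 - (-1)·2.000) / (-4) = -2.000
  β = (-5 - (-3)·-3.000) / (5) = -2.800
Iteration 2:
  α = (6 - (-1)·-2.800) / (-4) = -0.800
  β = (-5 - (-3)·-2.000) / (5) = -2.200
Iteration 3:
  α = (6 - (-1)·-2.200) / (-4) = -0.950
  β = (-5 - (-3)·-0.800) / (5) = -1.480

(-0.950, -1.480)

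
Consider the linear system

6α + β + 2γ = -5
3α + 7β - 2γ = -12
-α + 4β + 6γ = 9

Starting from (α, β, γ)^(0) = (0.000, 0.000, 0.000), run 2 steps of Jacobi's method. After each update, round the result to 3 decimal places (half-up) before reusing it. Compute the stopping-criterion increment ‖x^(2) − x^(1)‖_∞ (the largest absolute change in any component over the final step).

1.004

Iteration 1:
  α = (-5 - (1)·0.000 - (2)·0.000) / (6) = -0.833
  β = (-12 - (3)·0.000 - (-2)·0.000) / (7) = -1.714
  γ = (9 - (-1)·0.000 - (4)·0.000) / (6) = 1.500
Iteration 2:
  α = (-5 - (1)·-1.714 - (2)·1.500) / (6) = -1.048
  β = (-12 - (3)·-0.833 - (-2)·1.500) / (7) = -0.929
  γ = (9 - (-1)·-0.833 - (4)·-1.714) / (6) = 2.504
Change: (-0.215, 0.785, 1.004) → max |·| = 1.004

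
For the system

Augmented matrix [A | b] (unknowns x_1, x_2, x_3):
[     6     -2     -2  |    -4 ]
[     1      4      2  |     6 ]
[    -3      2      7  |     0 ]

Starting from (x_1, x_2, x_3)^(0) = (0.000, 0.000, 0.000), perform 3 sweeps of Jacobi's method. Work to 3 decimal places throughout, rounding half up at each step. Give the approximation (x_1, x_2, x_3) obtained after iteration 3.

(-0.349, 1.899, -0.548)

Iteration 1:
  x_1 = (-4 - (-2)·0.000 - (-2)·0.000) / (6) = -0.667
  x_2 = (6 - (1)·0.000 - (2)·0.000) / (4) = 1.500
  x_3 = (0 - (-3)·0.000 - (2)·0.000) / (7) = 0.000
Iteration 2:
  x_1 = (-4 - (-2)·1.500 - (-2)·0.000) / (6) = -0.167
  x_2 = (6 - (1)·-0.667 - (2)·0.000) / (4) = 1.667
  x_3 = (0 - (-3)·-0.667 - (2)·1.500) / (7) = -0.714
Iteration 3:
  x_1 = (-4 - (-2)·1.667 - (-2)·-0.714) / (6) = -0.349
  x_2 = (6 - (1)·-0.167 - (2)·-0.714) / (4) = 1.899
  x_3 = (0 - (-3)·-0.167 - (2)·1.667) / (7) = -0.548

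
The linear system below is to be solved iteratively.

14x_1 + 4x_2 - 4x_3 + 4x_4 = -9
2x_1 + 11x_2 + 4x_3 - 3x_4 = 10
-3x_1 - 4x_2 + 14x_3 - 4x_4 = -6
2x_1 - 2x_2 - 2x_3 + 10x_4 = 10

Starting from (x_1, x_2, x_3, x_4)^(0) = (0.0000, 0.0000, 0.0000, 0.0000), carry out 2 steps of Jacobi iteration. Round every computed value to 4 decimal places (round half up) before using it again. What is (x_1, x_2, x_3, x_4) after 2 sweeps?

(-1.3108, 1.4546, -0.0209, 1.2247)

Iteration 1:
  x_1 = (-9 - (4)·0.0000 - (-4)·0.0000 - (4)·0.0000) / (14) = -0.6429
  x_2 = (10 - (2)·0.0000 - (4)·0.0000 - (-3)·0.0000) / (11) = 0.9091
  x_3 = (-6 - (-3)·0.0000 - (-4)·0.0000 - (-4)·0.0000) / (14) = -0.4286
  x_4 = (10 - (2)·0.0000 - (-2)·0.0000 - (-2)·0.0000) / (10) = 1.0000
Iteration 2:
  x_1 = (-9 - (4)·0.9091 - (-4)·-0.4286 - (4)·1.0000) / (14) = -1.3108
  x_2 = (10 - (2)·-0.6429 - (4)·-0.4286 - (-3)·1.0000) / (11) = 1.4546
  x_3 = (-6 - (-3)·-0.6429 - (-4)·0.9091 - (-4)·1.0000) / (14) = -0.0209
  x_4 = (10 - (2)·-0.6429 - (-2)·0.9091 - (-2)·-0.4286) / (10) = 1.2247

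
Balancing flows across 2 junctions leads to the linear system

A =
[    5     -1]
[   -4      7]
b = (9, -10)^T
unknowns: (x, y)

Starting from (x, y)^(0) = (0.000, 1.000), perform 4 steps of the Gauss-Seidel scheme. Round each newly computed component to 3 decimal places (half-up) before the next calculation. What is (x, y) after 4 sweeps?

(1.710, -0.451)

Iteration 1:
  x = (9 - (-1)·1.000) / (5) = 2.000
  y = (-10 - (-4)·2.000) / (7) = -0.286
Iteration 2:
  x = (9 - (-1)·-0.286) / (5) = 1.743
  y = (-10 - (-4)·1.743) / (7) = -0.433
Iteration 3:
  x = (9 - (-1)·-0.433) / (5) = 1.713
  y = (-10 - (-4)·1.713) / (7) = -0.450
Iteration 4:
  x = (9 - (-1)·-0.450) / (5) = 1.710
  y = (-10 - (-4)·1.710) / (7) = -0.451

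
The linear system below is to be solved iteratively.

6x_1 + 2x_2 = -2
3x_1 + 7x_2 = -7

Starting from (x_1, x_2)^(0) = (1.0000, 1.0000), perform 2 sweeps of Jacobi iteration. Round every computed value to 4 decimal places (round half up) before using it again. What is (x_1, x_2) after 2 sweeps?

(0.1429, -0.7143)

Iteration 1:
  x_1 = (-2 - (2)·1.0000) / (6) = -0.6667
  x_2 = (-7 - (3)·1.0000) / (7) = -1.4286
Iteration 2:
  x_1 = (-2 - (2)·-1.4286) / (6) = 0.1429
  x_2 = (-7 - (3)·-0.6667) / (7) = -0.7143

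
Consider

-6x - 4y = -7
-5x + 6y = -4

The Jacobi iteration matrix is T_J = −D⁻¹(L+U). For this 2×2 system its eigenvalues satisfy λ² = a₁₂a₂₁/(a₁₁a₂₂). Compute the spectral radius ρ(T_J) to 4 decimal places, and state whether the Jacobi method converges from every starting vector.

0.7454

a₁₂a₂₁/(a₁₁a₂₂) = (-4)·(-5) / ((-6)·(6)) = -0.555556
ρ = √|-0.555556| = √0.555556 = 0.7454
ρ < 1, so Jacobi converges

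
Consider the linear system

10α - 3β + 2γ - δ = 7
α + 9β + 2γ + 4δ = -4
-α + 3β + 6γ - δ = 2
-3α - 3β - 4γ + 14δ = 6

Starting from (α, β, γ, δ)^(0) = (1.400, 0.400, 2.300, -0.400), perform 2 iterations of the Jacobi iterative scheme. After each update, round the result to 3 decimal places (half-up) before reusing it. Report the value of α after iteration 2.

Iteration 1:
  α = (7 - (-3)·0.400 - (2)·2.300 - (-1)·-0.400) / (10) = 0.320
  β = (-4 - (1)·1.400 - (2)·2.300 - (4)·-0.400) / (9) = -0.933
  γ = (2 - (-1)·1.400 - (3)·0.400 - (-1)·-0.400) / (6) = 0.300
  δ = (6 - (-3)·1.400 - (-3)·0.400 - (-4)·2.300) / (14) = 1.471
Iteration 2:
  α = (7 - (-3)·-0.933 - (2)·0.300 - (-1)·1.471) / (10) = 0.507
  β = (-4 - (1)·0.320 - (2)·0.300 - (4)·1.471) / (9) = -1.200
  γ = (2 - (-1)·0.320 - (3)·-0.933 - (-1)·1.471) / (6) = 1.098
  δ = (6 - (-3)·0.320 - (-3)·-0.933 - (-4)·0.300) / (14) = 0.383

0.507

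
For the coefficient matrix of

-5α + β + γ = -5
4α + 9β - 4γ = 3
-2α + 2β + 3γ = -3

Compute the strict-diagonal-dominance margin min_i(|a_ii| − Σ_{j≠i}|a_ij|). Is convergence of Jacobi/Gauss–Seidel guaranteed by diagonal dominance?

row 1: |-5| − (1+1) = 3
row 2: |9| − (4+4) = 1
row 3: |3| − (2+2) = -1
minimum over rows = -1 → not strictly diagonally dominant

-1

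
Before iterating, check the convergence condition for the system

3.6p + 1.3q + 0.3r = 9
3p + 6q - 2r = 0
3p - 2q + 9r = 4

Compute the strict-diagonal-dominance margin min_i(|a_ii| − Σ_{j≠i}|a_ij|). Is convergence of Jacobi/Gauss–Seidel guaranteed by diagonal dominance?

1

row 1: |3.6| − (1.3+0.3) = 2
row 2: |6| − (3+2) = 1
row 3: |9| − (3+2) = 4
minimum over rows = 1 → strictly diagonally dominant (convergence guaranteed)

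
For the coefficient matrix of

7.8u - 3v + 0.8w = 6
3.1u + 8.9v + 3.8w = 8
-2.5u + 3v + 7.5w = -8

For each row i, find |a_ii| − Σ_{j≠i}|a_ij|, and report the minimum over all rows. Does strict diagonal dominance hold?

row 1: |7.8| − (3+0.8) = 4
row 2: |8.9| − (3.1+3.8) = 2
row 3: |7.5| − (2.5+3) = 2
minimum over rows = 2 → strictly diagonally dominant (convergence guaranteed)

2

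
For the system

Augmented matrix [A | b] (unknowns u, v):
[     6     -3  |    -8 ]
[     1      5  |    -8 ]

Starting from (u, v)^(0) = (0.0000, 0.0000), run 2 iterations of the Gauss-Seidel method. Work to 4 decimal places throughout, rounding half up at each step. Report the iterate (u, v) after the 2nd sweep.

(-2.0000, -1.2000)

Iteration 1:
  u = (-8 - (-3)·0.0000) / (6) = -1.3333
  v = (-8 - (1)·-1.3333) / (5) = -1.3333
Iteration 2:
  u = (-8 - (-3)·-1.3333) / (6) = -2.0000
  v = (-8 - (1)·-2.0000) / (5) = -1.2000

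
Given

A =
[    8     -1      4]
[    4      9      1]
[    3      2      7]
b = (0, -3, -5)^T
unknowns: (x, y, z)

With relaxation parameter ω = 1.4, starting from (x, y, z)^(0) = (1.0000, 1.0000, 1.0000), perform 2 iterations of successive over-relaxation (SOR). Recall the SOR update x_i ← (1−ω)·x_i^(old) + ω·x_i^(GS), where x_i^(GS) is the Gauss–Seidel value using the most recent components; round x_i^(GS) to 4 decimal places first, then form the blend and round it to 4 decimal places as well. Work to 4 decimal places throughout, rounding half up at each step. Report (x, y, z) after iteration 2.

(0.7584, -0.6563, -0.9260)

Iteration 1:
  x: GS value = (0 - (-1)·1.0000 - (4)·1.0000) / (8) = -0.3750;  x ← (1−ω)·1.0000 + ω·-0.3750 = -0.9250
  y: GS value = (-3 - (4)·-0.9250 - (1)·1.0000) / (9) = -0.0333;  y ← (1−ω)·1.0000 + ω·-0.0333 = -0.4466
  z: GS value = (-5 - (3)·-0.9250 - (2)·-0.4466) / (7) = -0.1903;  z ← (1−ω)·1.0000 + ω·-0.1903 = -0.6664
Iteration 2:
  x: GS value = (0 - (-1)·-0.4466 - (4)·-0.6664) / (8) = 0.2774;  x ← (1−ω)·-0.9250 + ω·0.2774 = 0.7584
  y: GS value = (-3 - (4)·0.7584 - (1)·-0.6664) / (9) = -0.5964;  y ← (1−ω)·-0.4466 + ω·-0.5964 = -0.6563
  z: GS value = (-5 - (3)·0.7584 - (2)·-0.6563) / (7) = -0.8518;  z ← (1−ω)·-0.6664 + ω·-0.8518 = -0.9260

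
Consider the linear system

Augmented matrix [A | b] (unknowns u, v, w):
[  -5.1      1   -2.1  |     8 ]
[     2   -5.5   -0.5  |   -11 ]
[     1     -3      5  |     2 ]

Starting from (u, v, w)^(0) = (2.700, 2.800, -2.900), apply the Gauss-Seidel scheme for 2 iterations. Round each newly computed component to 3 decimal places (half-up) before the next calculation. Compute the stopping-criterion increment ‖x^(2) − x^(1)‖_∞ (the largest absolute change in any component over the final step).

2.012

Iteration 1:
  u = (8 - (1)·2.800 - (-2.1)·-2.900) / (-5.1) = 0.175
  v = (-11 - (2)·0.175 - (-0.5)·-2.900) / (-5.5) = 2.327
  w = (2 - (1)·0.175 - (-3)·2.327) / (5) = 1.761
Iteration 2:
  u = (8 - (1)·2.327 - (-2.1)·1.761) / (-5.1) = -1.837
  v = (-11 - (2)·-1.837 - (-0.5)·1.761) / (-5.5) = 1.172
  w = (2 - (1)·-1.837 - (-3)·1.172) / (5) = 1.471
Change: (-2.012, -1.155, -0.290) → max |·| = 2.012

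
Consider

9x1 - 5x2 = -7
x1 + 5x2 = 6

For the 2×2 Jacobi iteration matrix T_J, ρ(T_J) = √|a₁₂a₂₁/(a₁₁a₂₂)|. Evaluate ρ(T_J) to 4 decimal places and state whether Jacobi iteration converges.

a₁₂a₂₁/(a₁₁a₂₂) = (-5)·(1) / ((9)·(5)) = -0.111111
ρ = √|-0.111111| = √0.111111 = 0.3333
ρ < 1, so Jacobi converges

0.3333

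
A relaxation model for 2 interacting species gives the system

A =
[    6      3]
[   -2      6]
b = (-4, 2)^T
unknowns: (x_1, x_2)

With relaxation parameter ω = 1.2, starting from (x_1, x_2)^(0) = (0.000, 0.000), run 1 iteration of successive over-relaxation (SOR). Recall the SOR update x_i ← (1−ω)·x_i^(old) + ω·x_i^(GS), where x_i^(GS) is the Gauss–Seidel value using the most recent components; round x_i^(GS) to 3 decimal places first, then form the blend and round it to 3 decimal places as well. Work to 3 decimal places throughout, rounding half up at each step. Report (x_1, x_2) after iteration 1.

Iteration 1:
  x_1: GS value = (-4 - (3)·0.000) / (6) = -0.667;  x_1 ← (1−ω)·0.000 + ω·-0.667 = -0.800
  x_2: GS value = (2 - (-2)·-0.800) / (6) = 0.067;  x_2 ← (1−ω)·0.000 + ω·0.067 = 0.080

(-0.800, 0.080)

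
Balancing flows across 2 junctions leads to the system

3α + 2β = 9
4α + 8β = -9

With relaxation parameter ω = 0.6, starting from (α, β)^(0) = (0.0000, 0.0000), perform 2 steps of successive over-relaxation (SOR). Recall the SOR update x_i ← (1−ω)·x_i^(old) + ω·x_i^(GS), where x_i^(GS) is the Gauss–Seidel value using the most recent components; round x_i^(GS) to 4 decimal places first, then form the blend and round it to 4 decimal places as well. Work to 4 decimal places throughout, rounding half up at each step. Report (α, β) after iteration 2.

Iteration 1:
  α: GS value = (9 - (2)·0.0000) / (3) = 3.0000;  α ← (1−ω)·0.0000 + ω·3.0000 = 1.8000
  β: GS value = (-9 - (4)·1.8000) / (8) = -2.0250;  β ← (1−ω)·0.0000 + ω·-2.0250 = -1.2150
Iteration 2:
  α: GS value = (9 - (2)·-1.2150) / (3) = 3.8100;  α ← (1−ω)·1.8000 + ω·3.8100 = 3.0060
  β: GS value = (-9 - (4)·3.0060) / (8) = -2.6280;  β ← (1−ω)·-1.2150 + ω·-2.6280 = -2.0628

(3.0060, -2.0628)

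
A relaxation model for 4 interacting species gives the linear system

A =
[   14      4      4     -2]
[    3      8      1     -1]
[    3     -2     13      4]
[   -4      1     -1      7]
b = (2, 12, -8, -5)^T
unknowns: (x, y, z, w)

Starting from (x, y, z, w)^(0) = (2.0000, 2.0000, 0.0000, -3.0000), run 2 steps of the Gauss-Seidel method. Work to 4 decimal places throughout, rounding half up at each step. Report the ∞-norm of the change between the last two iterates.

0.5578

Iteration 1:
  x = (2 - (4)·2.0000 - (4)·0.0000 - (-2)·-3.0000) / (14) = -0.8571
  y = (12 - (3)·-0.8571 - (1)·0.0000 - (-1)·-3.0000) / (8) = 1.4464
  z = (-8 - (3)·-0.8571 - (-2)·1.4464 - (4)·-3.0000) / (13) = 0.7280
  w = (-5 - (-4)·-0.8571 - (1)·1.4464 - (-1)·0.7280) / (7) = -1.3067
Iteration 2:
  x = (2 - (4)·1.4464 - (4)·0.7280 - (-2)·-1.3067) / (14) = -0.6651
  y = (12 - (3)·-0.6651 - (1)·0.7280 - (-1)·-1.3067) / (8) = 1.4951
  z = (-8 - (3)·-0.6651 - (-2)·1.4951 - (4)·-1.3067) / (13) = 0.1702
  w = (-5 - (-4)·-0.6651 - (1)·1.4951 - (-1)·0.1702) / (7) = -1.2836
Change: (0.1920, 0.0487, -0.5578, 0.0231) → max |·| = 0.5578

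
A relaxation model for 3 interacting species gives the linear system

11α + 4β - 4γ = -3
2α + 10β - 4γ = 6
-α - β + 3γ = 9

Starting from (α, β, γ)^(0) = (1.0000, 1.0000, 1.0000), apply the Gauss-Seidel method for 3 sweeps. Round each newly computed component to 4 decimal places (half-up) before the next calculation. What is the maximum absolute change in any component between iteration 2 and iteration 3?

0.2228

Iteration 1:
  α = (-3 - (4)·1.0000 - (-4)·1.0000) / (11) = -0.2727
  β = (6 - (2)·-0.2727 - (-4)·1.0000) / (10) = 1.0545
  γ = (9 - (-1)·-0.2727 - (-1)·1.0545) / (3) = 3.2606
Iteration 2:
  α = (-3 - (4)·1.0545 - (-4)·3.2606) / (11) = 0.5295
  β = (6 - (2)·0.5295 - (-4)·3.2606) / (10) = 1.7983
  γ = (9 - (-1)·0.5295 - (-1)·1.7983) / (3) = 3.7759
Iteration 3:
  α = (-3 - (4)·1.7983 - (-4)·3.7759) / (11) = 0.4464
  β = (6 - (2)·0.4464 - (-4)·3.7759) / (10) = 2.0211
  γ = (9 - (-1)·0.4464 - (-1)·2.0211) / (3) = 3.8225
Change: (-0.0831, 0.2228, 0.0466) → max |·| = 0.2228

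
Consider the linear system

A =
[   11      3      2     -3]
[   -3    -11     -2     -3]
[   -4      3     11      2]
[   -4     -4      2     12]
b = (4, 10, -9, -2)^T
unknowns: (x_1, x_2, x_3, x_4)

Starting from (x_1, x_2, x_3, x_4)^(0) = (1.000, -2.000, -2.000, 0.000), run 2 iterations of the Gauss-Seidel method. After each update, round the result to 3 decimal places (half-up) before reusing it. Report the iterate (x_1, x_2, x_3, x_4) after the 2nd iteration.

(0.622, -1.053, -0.301, -0.260)

Iteration 1:
  x_1 = (4 - (3)·-2.000 - (2)·-2.000 - (-3)·0.000) / (11) = 1.273
  x_2 = (10 - (-3)·1.273 - (-2)·-2.000 - (-3)·0.000) / (-11) = -0.893
  x_3 = (-9 - (-4)·1.273 - (3)·-0.893 - (2)·0.000) / (11) = -0.112
  x_4 = (-2 - (-4)·1.273 - (-4)·-0.893 - (2)·-0.112) / (12) = -0.021
Iteration 2:
  x_1 = (4 - (3)·-0.893 - (2)·-0.112 - (-3)·-0.021) / (11) = 0.622
  x_2 = (10 - (-3)·0.622 - (-2)·-0.112 - (-3)·-0.021) / (-11) = -1.053
  x_3 = (-9 - (-4)·0.622 - (3)·-1.053 - (2)·-0.021) / (11) = -0.301
  x_4 = (-2 - (-4)·0.622 - (-4)·-1.053 - (2)·-0.301) / (12) = -0.260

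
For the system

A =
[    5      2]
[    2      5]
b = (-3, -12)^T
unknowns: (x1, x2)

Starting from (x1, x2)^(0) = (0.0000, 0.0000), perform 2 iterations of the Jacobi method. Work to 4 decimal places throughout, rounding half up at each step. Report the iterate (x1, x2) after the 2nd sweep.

(0.3600, -2.1600)

Iteration 1:
  x1 = (-3 - (2)·0.0000) / (5) = -0.6000
  x2 = (-12 - (2)·0.0000) / (5) = -2.4000
Iteration 2:
  x1 = (-3 - (2)·-2.4000) / (5) = 0.3600
  x2 = (-12 - (2)·-0.6000) / (5) = -2.1600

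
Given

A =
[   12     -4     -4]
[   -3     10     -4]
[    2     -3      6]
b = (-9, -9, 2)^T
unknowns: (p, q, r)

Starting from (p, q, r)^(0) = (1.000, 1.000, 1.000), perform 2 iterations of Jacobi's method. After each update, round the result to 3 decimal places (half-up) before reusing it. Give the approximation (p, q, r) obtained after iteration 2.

(-0.650, -0.725, 0.261)

Iteration 1:
  p = (-9 - (-4)·1.000 - (-4)·1.000) / (12) = -0.083
  q = (-9 - (-3)·1.000 - (-4)·1.000) / (10) = -0.200
  r = (2 - (2)·1.000 - (-3)·1.000) / (6) = 0.500
Iteration 2:
  p = (-9 - (-4)·-0.200 - (-4)·0.500) / (12) = -0.650
  q = (-9 - (-3)·-0.083 - (-4)·0.500) / (10) = -0.725
  r = (2 - (2)·-0.083 - (-3)·-0.200) / (6) = 0.261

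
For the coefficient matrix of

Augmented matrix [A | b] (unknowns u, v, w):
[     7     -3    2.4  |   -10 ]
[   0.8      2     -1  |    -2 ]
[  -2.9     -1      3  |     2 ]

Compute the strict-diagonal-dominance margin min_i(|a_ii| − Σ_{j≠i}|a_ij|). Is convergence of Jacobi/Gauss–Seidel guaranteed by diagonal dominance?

row 1: |7| − (3+2.4) = 1.6
row 2: |2| − (0.8+1) = 0.2
row 3: |3| − (2.9+1) = -0.9
minimum over rows = -0.9 → not strictly diagonally dominant

-0.9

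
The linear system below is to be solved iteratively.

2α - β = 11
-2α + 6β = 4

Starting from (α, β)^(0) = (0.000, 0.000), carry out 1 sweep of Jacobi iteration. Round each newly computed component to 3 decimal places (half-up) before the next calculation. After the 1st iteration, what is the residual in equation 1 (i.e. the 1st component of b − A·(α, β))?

0.667

Iteration 1:
  α = (11 - (-1)·0.000) / (2) = 5.500
  β = (4 - (-2)·0.000) / (6) = 0.667
Residual b − A·x = (0.667, 10.998)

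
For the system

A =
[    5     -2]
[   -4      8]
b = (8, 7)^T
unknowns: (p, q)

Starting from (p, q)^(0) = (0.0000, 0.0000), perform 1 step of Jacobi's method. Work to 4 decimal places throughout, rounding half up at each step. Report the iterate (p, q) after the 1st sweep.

(1.6000, 0.8750)

Iteration 1:
  p = (8 - (-2)·0.0000) / (5) = 1.6000
  q = (7 - (-4)·0.0000) / (8) = 0.8750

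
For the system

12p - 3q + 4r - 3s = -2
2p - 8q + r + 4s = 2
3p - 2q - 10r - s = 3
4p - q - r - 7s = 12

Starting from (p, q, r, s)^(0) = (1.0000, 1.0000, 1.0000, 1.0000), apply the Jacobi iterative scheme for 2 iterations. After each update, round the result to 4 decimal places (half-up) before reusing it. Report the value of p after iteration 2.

-0.2676

Iteration 1:
  p = (-2 - (-3)·1.0000 - (4)·1.0000 - (-3)·1.0000) / (12) = 0.0000
  q = (2 - (2)·1.0000 - (1)·1.0000 - (4)·1.0000) / (-8) = 0.6250
  r = (3 - (3)·1.0000 - (-2)·1.0000 - (-1)·1.0000) / (-10) = -0.3000
  s = (12 - (4)·1.0000 - (-1)·1.0000 - (-1)·1.0000) / (-7) = -1.4286
Iteration 2:
  p = (-2 - (-3)·0.6250 - (4)·-0.3000 - (-3)·-1.4286) / (12) = -0.2676
  q = (2 - (2)·0.0000 - (1)·-0.3000 - (4)·-1.4286) / (-8) = -1.0018
  r = (3 - (3)·0.0000 - (-2)·0.6250 - (-1)·-1.4286) / (-10) = -0.2821
  s = (12 - (4)·0.0000 - (-1)·0.6250 - (-1)·-0.3000) / (-7) = -1.7607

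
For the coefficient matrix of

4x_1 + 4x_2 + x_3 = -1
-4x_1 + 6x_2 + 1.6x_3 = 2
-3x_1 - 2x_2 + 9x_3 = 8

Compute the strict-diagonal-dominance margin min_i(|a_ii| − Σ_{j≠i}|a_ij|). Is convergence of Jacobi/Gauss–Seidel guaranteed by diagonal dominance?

-1

row 1: |4| − (4+1) = -1
row 2: |6| − (4+1.6) = 0.4
row 3: |9| − (3+2) = 4
minimum over rows = -1 → not strictly diagonally dominant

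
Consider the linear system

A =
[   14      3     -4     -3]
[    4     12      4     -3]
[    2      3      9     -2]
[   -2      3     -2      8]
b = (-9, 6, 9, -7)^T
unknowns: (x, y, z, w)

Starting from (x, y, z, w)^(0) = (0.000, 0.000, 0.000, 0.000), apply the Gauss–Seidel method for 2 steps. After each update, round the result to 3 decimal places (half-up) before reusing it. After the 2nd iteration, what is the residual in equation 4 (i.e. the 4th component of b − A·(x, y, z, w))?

0.001

Iteration 1:
  x = (-9 - (3)·0.000 - (-4)·0.000 - (-3)·0.000) / (14) = -0.643
  y = (6 - (4)·-0.643 - (4)·0.000 - (-3)·0.000) / (12) = 0.714
  z = (9 - (2)·-0.643 - (3)·0.714 - (-2)·0.000) / (9) = 0.905
  w = (-7 - (-2)·-0.643 - (3)·0.714 - (-2)·0.905) / (8) = -1.077
Iteration 2:
  x = (-9 - (3)·0.714 - (-4)·0.905 - (-3)·-1.077) / (14) = -0.768
  y = (6 - (4)·-0.768 - (4)·0.905 - (-3)·-1.077) / (12) = 0.185
  z = (9 - (2)·-0.768 - (3)·0.185 - (-2)·-1.077) / (9) = 0.870
  w = (-7 - (-2)·-0.768 - (3)·0.185 - (-2)·0.870) / (8) = -0.919
Residual b − A·x = (1.920, 0.615, 0.313, 0.001)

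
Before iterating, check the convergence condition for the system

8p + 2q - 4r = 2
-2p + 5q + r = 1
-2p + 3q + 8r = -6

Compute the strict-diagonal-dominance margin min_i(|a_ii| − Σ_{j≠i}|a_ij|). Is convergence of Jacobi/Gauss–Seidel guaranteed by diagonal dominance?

2

row 1: |8| − (2+4) = 2
row 2: |5| − (2+1) = 2
row 3: |8| − (2+3) = 3
minimum over rows = 2 → strictly diagonally dominant (convergence guaranteed)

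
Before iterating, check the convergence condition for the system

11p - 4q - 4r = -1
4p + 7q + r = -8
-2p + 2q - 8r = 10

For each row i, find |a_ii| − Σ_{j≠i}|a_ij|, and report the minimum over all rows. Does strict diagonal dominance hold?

2

row 1: |11| − (4+4) = 3
row 2: |7| − (4+1) = 2
row 3: |-8| − (2+2) = 4
minimum over rows = 2 → strictly diagonally dominant (convergence guaranteed)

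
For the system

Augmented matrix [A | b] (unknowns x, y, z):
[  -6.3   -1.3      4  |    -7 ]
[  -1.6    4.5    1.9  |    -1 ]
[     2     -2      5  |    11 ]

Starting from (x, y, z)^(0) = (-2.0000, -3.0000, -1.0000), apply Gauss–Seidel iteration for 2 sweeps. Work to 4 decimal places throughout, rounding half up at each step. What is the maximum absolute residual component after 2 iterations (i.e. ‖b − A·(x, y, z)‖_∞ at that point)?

Iteration 1:
  x = (-7 - (-1.3)·-3.0000 - (4)·-1.0000) / (-6.3) = 1.0952
  y = (-1 - (-1.6)·1.0952 - (1.9)·-1.0000) / (4.5) = 0.5894
  z = (11 - (2)·1.0952 - (-2)·0.5894) / (5) = 1.9977
Iteration 2:
  x = (-7 - (-1.3)·0.5894 - (4)·1.9977) / (-6.3) = 2.2579
  y = (-1 - (-1.6)·2.2579 - (1.9)·1.9977) / (4.5) = -0.2629
  z = (11 - (2)·2.2579 - (-2)·-0.2629) / (5) = 1.1917
Residual b − A·x = (2.1162, 1.5315, -0.0001); ∞-norm = 2.1162

2.1162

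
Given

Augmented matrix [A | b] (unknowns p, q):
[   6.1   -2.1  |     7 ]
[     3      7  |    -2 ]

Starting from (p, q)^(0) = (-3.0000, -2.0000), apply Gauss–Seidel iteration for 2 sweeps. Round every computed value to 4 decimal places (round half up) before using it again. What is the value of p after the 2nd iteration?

0.9815

Iteration 1:
  p = (7 - (-2.1)·-2.0000) / (6.1) = 0.4590
  q = (-2 - (3)·0.4590) / (7) = -0.4824
Iteration 2:
  p = (7 - (-2.1)·-0.4824) / (6.1) = 0.9815
  q = (-2 - (3)·0.9815) / (7) = -0.7064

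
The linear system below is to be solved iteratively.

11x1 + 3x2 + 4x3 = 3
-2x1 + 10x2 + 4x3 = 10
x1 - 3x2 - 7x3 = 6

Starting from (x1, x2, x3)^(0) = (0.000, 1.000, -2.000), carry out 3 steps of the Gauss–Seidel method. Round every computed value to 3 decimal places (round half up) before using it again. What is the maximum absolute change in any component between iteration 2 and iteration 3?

0.050

Iteration 1:
  x1 = (3 - (3)·1.000 - (4)·-2.000) / (11) = 0.727
  x2 = (10 - (-2)·0.727 - (4)·-2.000) / (10) = 1.945
  x3 = (6 - (1)·0.727 - (-3)·1.945) / (-7) = -1.587
Iteration 2:
  x1 = (3 - (3)·1.945 - (4)·-1.587) / (11) = 0.319
  x2 = (10 - (-2)·0.319 - (4)·-1.587) / (10) = 1.699
  x3 = (6 - (1)·0.319 - (-3)·1.699) / (-7) = -1.540
Iteration 3:
  x1 = (3 - (3)·1.699 - (4)·-1.540) / (11) = 0.369
  x2 = (10 - (-2)·0.369 - (4)·-1.540) / (10) = 1.690
  x3 = (6 - (1)·0.369 - (-3)·1.690) / (-7) = -1.529
Change: (0.050, -0.009, 0.011) → max |·| = 0.050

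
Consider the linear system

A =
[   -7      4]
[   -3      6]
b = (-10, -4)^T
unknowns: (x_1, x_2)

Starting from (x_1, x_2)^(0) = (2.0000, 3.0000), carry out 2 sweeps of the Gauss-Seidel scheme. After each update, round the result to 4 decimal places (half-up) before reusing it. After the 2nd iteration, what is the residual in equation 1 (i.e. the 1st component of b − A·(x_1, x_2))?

Iteration 1:
  x_1 = (-10 - (4)·3.0000) / (-7) = 3.1429
  x_2 = (-4 - (-3)·3.1429) / (6) = 0.9048
Iteration 2:
  x_1 = (-10 - (4)·0.9048) / (-7) = 1.9456
  x_2 = (-4 - (-3)·1.9456) / (6) = 0.3061
Residual b − A·x = (2.3948, 0.0002)

2.3948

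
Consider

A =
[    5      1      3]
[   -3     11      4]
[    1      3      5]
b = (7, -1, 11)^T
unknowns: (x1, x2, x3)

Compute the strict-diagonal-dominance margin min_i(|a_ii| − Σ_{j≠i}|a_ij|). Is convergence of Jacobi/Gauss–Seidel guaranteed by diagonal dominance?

1

row 1: |5| − (1+3) = 1
row 2: |11| − (3+4) = 4
row 3: |5| − (1+3) = 1
minimum over rows = 1 → strictly diagonally dominant (convergence guaranteed)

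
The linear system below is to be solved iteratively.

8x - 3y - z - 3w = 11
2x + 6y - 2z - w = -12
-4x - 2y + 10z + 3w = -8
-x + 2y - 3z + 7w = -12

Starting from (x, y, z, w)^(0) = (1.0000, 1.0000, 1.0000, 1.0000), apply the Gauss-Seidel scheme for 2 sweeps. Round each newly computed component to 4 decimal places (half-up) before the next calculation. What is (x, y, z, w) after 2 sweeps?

(0.0643, -2.4095, -0.9476, -1.4228)

Iteration 1:
  x = (11 - (-3)·1.0000 - (-1)·1.0000 - (-3)·1.0000) / (8) = 2.2500
  y = (-12 - (2)·2.2500 - (-2)·1.0000 - (-1)·1.0000) / (6) = -2.2500
  z = (-8 - (-4)·2.2500 - (-2)·-2.2500 - (3)·1.0000) / (10) = -0.6500
  w = (-12 - (-1)·2.2500 - (2)·-2.2500 - (-3)·-0.6500) / (7) = -1.0286
Iteration 2:
  x = (11 - (-3)·-2.2500 - (-1)·-0.6500 - (-3)·-1.0286) / (8) = 0.0643
  y = (-12 - (2)·0.0643 - (-2)·-0.6500 - (-1)·-1.0286) / (6) = -2.4095
  z = (-8 - (-4)·0.0643 - (-2)·-2.4095 - (3)·-1.0286) / (10) = -0.9476
  w = (-12 - (-1)·0.0643 - (2)·-2.4095 - (-3)·-0.9476) / (7) = -1.4228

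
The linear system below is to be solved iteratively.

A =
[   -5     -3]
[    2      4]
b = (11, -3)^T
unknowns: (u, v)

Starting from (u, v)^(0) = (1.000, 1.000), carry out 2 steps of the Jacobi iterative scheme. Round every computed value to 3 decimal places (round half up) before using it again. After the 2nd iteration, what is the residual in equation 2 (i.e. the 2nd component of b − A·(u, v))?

-2.700

Iteration 1:
  u = (11 - (-3)·1.000) / (-5) = -2.800
  v = (-3 - (2)·1.000) / (4) = -1.250
Iteration 2:
  u = (11 - (-3)·-1.250) / (-5) = -1.450
  v = (-3 - (2)·-2.800) / (4) = 0.650
Residual b − A·x = (5.700, -2.700)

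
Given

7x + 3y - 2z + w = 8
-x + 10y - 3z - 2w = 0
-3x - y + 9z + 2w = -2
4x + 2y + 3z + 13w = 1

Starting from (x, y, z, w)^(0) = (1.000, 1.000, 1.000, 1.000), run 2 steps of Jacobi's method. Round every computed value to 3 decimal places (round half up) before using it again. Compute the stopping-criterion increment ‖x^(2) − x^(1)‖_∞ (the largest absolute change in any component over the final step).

0.637

Iteration 1:
  x = (8 - (3)·1.000 - (-2)·1.000 - (1)·1.000) / (7) = 0.857
  y = (0 - (-1)·1.000 - (-3)·1.000 - (-2)·1.000) / (10) = 0.600
  z = (-2 - (-3)·1.000 - (-1)·1.000 - (2)·1.000) / (9) = 0.000
  w = (1 - (4)·1.000 - (2)·1.000 - (3)·1.000) / (13) = -0.615
Iteration 2:
  x = (8 - (3)·0.600 - (-2)·0.000 - (1)·-0.615) / (7) = 0.974
  y = (0 - (-1)·0.857 - (-3)·0.000 - (-2)·-0.615) / (10) = -0.037
  z = (-2 - (-3)·0.857 - (-1)·0.600 - (2)·-0.615) / (9) = 0.267
  w = (1 - (4)·0.857 - (2)·0.600 - (3)·0.000) / (13) = -0.279
Change: (0.117, -0.637, 0.267, 0.336) → max |·| = 0.637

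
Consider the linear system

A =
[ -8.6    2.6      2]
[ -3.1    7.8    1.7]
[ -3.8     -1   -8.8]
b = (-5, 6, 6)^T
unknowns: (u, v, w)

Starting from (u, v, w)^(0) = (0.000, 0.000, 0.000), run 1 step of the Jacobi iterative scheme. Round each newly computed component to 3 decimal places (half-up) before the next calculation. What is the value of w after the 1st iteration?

-0.682

Iteration 1:
  u = (-5 - (2.6)·0.000 - (2)·0.000) / (-8.6) = 0.581
  v = (6 - (-3.1)·0.000 - (1.7)·0.000) / (7.8) = 0.769
  w = (6 - (-3.8)·0.000 - (-1)·0.000) / (-8.8) = -0.682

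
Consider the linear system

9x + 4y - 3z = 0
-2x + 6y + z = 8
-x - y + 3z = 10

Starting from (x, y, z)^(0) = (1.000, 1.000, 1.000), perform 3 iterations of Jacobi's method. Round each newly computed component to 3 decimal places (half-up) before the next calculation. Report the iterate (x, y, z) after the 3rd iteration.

Iteration 1:
  x = (0 - (4)·1.000 - (-3)·1.000) / (9) = -0.111
  y = (8 - (-2)·1.000 - (1)·1.000) / (6) = 1.500
  z = (10 - (-1)·1.000 - (-1)·1.000) / (3) = 4.000
Iteration 2:
  x = (0 - (4)·1.500 - (-3)·4.000) / (9) = 0.667
  y = (8 - (-2)·-0.111 - (1)·4.000) / (6) = 0.630
  z = (10 - (-1)·-0.111 - (-1)·1.500) / (3) = 3.796
Iteration 3:
  x = (0 - (4)·0.630 - (-3)·3.796) / (9) = 0.985
  y = (8 - (-2)·0.667 - (1)·3.796) / (6) = 0.923
  z = (10 - (-1)·0.667 - (-1)·0.630) / (3) = 3.766

(0.985, 0.923, 3.766)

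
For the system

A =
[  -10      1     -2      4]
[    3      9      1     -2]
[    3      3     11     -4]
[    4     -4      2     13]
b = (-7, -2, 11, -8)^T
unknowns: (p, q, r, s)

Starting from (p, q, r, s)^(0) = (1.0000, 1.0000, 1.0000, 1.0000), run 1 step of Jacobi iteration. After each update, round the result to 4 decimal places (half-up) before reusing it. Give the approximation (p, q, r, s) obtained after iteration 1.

(1.0000, -0.4444, 0.8182, -0.7692)

Iteration 1:
  p = (-7 - (1)·1.0000 - (-2)·1.0000 - (4)·1.0000) / (-10) = 1.0000
  q = (-2 - (3)·1.0000 - (1)·1.0000 - (-2)·1.0000) / (9) = -0.4444
  r = (11 - (3)·1.0000 - (3)·1.0000 - (-4)·1.0000) / (11) = 0.8182
  s = (-8 - (4)·1.0000 - (-4)·1.0000 - (2)·1.0000) / (13) = -0.7692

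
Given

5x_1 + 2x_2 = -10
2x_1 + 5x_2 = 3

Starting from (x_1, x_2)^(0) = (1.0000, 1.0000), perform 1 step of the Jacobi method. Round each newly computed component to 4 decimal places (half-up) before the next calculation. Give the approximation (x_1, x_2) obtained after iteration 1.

Iteration 1:
  x_1 = (-10 - (2)·1.0000) / (5) = -2.4000
  x_2 = (3 - (2)·1.0000) / (5) = 0.2000

(-2.4000, 0.2000)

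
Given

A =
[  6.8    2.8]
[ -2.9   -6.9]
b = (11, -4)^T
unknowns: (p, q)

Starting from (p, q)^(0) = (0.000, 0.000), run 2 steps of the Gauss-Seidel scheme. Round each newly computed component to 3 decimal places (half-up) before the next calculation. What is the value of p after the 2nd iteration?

1.659

Iteration 1:
  p = (11 - (2.8)·0.000) / (6.8) = 1.618
  q = (-4 - (-2.9)·1.618) / (-6.9) = -0.100
Iteration 2:
  p = (11 - (2.8)·-0.100) / (6.8) = 1.659
  q = (-4 - (-2.9)·1.659) / (-6.9) = -0.118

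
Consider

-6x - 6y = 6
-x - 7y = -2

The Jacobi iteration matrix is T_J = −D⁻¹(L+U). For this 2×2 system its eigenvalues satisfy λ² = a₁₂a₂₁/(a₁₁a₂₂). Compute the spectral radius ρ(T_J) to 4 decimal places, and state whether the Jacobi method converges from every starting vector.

a₁₂a₂₁/(a₁₁a₂₂) = (-6)·(-1) / ((-6)·(-7)) = 0.142857
ρ = √|0.142857| = √0.142857 = 0.3780
ρ < 1, so Jacobi converges

0.3780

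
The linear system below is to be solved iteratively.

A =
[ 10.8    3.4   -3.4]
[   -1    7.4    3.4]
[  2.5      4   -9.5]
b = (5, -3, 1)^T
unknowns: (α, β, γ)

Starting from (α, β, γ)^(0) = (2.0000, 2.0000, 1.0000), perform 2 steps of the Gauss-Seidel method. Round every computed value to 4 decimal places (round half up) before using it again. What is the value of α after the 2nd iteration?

Iteration 1:
  α = (5 - (3.4)·2.0000 - (-3.4)·1.0000) / (10.8) = 0.1481
  β = (-3 - (-1)·0.1481 - (3.4)·1.0000) / (7.4) = -0.8449
  γ = (1 - (2.5)·0.1481 - (4)·-0.8449) / (-9.5) = -0.4220
Iteration 2:
  α = (5 - (3.4)·-0.8449 - (-3.4)·-0.4220) / (10.8) = 0.5961
  β = (-3 - (-1)·0.5961 - (3.4)·-0.4220) / (7.4) = -0.1310
  γ = (1 - (2.5)·0.5961 - (4)·-0.1310) / (-9.5) = -0.0036

0.5961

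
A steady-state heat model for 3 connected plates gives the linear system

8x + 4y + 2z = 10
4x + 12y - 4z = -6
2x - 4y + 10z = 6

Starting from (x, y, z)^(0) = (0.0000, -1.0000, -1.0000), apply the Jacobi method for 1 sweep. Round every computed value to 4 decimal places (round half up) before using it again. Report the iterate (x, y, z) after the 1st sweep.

Iteration 1:
  x = (10 - (4)·-1.0000 - (2)·-1.0000) / (8) = 2.0000
  y = (-6 - (4)·0.0000 - (-4)·-1.0000) / (12) = -0.8333
  z = (6 - (2)·0.0000 - (-4)·-1.0000) / (10) = 0.2000

(2.0000, -0.8333, 0.2000)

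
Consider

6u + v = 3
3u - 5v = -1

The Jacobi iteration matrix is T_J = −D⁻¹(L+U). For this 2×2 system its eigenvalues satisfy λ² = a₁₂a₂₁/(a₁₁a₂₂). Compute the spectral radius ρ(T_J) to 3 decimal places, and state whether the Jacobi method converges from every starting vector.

0.316

a₁₂a₂₁/(a₁₁a₂₂) = (1)·(3) / ((6)·(-5)) = -0.100000
ρ = √|-0.100000| = √0.100000 = 0.316
ρ < 1, so Jacobi converges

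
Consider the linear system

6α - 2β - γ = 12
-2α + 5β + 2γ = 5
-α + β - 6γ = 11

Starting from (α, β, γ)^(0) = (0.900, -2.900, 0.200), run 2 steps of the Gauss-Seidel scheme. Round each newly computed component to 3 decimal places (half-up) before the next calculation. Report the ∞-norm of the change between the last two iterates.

Iteration 1:
  α = (12 - (-2)·-2.900 - (-1)·0.200) / (6) = 1.067
  β = (5 - (-2)·1.067 - (2)·0.200) / (5) = 1.347
  γ = (11 - (-1)·1.067 - (1)·1.347) / (-6) = -1.787
Iteration 2:
  α = (12 - (-2)·1.347 - (-1)·-1.787) / (6) = 2.151
  β = (5 - (-2)·2.151 - (2)·-1.787) / (5) = 2.575
  γ = (11 - (-1)·2.151 - (1)·2.575) / (-6) = -1.763
Change: (1.084, 1.228, 0.024) → max |·| = 1.228

1.228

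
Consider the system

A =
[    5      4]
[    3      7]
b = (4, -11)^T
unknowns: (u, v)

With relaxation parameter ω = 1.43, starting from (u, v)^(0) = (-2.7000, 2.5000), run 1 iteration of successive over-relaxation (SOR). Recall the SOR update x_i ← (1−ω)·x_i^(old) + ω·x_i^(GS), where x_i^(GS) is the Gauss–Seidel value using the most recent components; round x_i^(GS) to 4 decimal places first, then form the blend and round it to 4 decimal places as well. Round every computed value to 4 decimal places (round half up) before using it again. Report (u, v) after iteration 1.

Iteration 1:
  u: GS value = (4 - (4)·2.5000) / (5) = -1.2000;  u ← (1−ω)·-2.7000 + ω·-1.2000 = -0.5550
  v: GS value = (-11 - (3)·-0.5550) / (7) = -1.3336;  v ← (1−ω)·2.5000 + ω·-1.3336 = -2.9820

(-0.5550, -2.9820)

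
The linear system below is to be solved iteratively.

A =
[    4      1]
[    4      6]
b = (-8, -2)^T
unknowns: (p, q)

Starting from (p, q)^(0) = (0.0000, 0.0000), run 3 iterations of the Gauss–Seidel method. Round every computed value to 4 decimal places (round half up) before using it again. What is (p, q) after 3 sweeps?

(-2.2917, 1.1945)

Iteration 1:
  p = (-8 - (1)·0.0000) / (4) = -2.0000
  q = (-2 - (4)·-2.0000) / (6) = 1.0000
Iteration 2:
  p = (-8 - (1)·1.0000) / (4) = -2.2500
  q = (-2 - (4)·-2.2500) / (6) = 1.1667
Iteration 3:
  p = (-8 - (1)·1.1667) / (4) = -2.2917
  q = (-2 - (4)·-2.2917) / (6) = 1.1945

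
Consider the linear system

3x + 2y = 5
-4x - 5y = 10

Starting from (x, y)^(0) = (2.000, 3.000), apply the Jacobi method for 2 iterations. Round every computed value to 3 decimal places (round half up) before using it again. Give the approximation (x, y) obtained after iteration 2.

Iteration 1:
  x = (5 - (2)·3.000) / (3) = -0.333
  y = (10 - (-4)·2.000) / (-5) = -3.600
Iteration 2:
  x = (5 - (2)·-3.600) / (3) = 4.067
  y = (10 - (-4)·-0.333) / (-5) = -1.734

(4.067, -1.734)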